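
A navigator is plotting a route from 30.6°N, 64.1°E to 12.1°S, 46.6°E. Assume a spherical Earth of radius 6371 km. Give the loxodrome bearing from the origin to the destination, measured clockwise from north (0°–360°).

201.5°

Δψ = ln[tan(π/4+φ₂/2)/tan(π/4+φ₁/2)] = -0.7742
Δλ = -0.3054 rad (taken the short way round)
course = atan2(Δλ, Δψ) = 201.53°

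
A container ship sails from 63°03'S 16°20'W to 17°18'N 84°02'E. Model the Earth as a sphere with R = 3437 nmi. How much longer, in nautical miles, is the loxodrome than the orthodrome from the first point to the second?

Great circle: cos σ = sin φ₁ sin φ₂ + cos φ₁ cos φ₂ cos Δλ,  σ = 1.9208 rad → d_gc = 6602.0 nmi
Rhumb line: Δψ = +1.7353, q = Δφ/Δψ = 0.8081, d_rh = R√(Δφ²+q²Δλ²) = 6848.7 nmi
Excess = 6848.7 − 6602.0 = 246.7 ≈ 247 nmi

247 nmi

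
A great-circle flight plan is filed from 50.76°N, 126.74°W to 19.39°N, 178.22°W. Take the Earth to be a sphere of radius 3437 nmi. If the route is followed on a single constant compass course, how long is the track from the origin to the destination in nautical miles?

Rhumb course C = atan2(Δλ, Δψ) with Δψ = ln[tan(π/4+φ₂/2)/tan(π/4+φ₁/2)] = -0.6864, Δλ = -0.8985 → C = 232.62°
d = R·|Δφ| / |cos C| = 3437·0.54751 / 0.60708 = 3100 nmi

3100 nmi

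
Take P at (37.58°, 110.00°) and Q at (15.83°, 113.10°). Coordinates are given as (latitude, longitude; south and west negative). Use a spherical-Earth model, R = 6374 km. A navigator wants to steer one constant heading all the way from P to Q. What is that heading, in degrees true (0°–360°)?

172.8°

Δψ = ln[tan(π/4+φ₂/2)/tan(π/4+φ₁/2)] = -0.4288
Δλ = +0.0541 rad (taken the short way round)
course = atan2(Δλ, Δψ) = 172.81°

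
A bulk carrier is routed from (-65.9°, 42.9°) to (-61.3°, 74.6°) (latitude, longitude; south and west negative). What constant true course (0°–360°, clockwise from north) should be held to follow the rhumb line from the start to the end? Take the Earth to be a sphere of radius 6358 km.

Δψ = ln[tan(π/4+φ₂/2)/tan(π/4+φ₁/2)] = +0.1810
Δλ = +0.5533 rad (taken the short way round)
course = atan2(Δλ, Δψ) = 71.88°

71.9°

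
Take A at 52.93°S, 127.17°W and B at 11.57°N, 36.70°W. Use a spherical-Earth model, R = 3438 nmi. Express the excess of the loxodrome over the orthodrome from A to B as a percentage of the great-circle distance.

Great circle: σ = 1.7364 rad → d_gc = Rσ = 5969.8 nmi
Rhumb: Δφ = +1.1257, Δλ = +1.5790, Δψ = +1.2961, q = Δφ/Δψ = 0.8685 → d_rh = R√(Δφ²+q²Δλ²) = 6100.0 nmi
Excess = (6100.0 − 5969.8) / 5969.8 = 130.2 / 5969.8 = 2.18% ≈ 2.2%

2.2%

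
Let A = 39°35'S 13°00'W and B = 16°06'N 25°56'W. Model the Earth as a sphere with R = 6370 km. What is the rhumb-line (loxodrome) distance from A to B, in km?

Δψ = ln[tan(π/4+φ₂/2)/tan(π/4+φ₁/2)] = +1.0382;  Δφ = +0.9719 rad,  Δλ = -0.2257 rad
q = Δφ/Δψ = 0.9361
d = R·√(Δφ² + q²Δλ²) = 6370·0.99456 = 6335 km

6335 km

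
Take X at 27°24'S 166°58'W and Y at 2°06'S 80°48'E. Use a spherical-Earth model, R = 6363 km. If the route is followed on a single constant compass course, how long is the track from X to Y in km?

Δψ = ln[tan(π/4+φ₂/2)/tan(π/4+φ₁/2)] = +0.4609;  Δφ = +0.4416 rad,  Δλ = -1.9588 rad
q = Δφ/Δψ = 0.9580
d = R·√(Δφ² + q²Δλ²) = 6363·1.92791 = 12267 km

12267 km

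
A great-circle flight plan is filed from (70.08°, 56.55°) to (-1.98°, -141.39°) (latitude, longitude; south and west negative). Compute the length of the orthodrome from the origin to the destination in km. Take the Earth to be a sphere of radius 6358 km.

Haversine: a = sin²(Δφ/2)+cos φ₁ cos φ₂ sin²(Δλ/2) = 0.67822;  σ = 2·atan2(√a,√(1−a))
σ = 110.881° → d = Rσ = 6358·1.93524 = 12304 km

12304 km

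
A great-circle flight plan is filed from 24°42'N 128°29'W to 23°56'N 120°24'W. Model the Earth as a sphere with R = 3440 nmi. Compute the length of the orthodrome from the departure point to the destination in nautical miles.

445 nmi

Haversine: a = sin²(Δφ/2)+cos φ₁ cos φ₂ sin²(Δλ/2) = 0.00417;  σ = 2·atan2(√a,√(1−a))
σ = 7.405° → d = Rσ = 3440·0.12924 = 445 nmi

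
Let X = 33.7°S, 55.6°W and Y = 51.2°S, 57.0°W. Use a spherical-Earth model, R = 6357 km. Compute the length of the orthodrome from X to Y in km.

Haversine: a = sin²(Δφ/2)+cos φ₁ cos φ₂ sin²(Δλ/2) = 0.02322;  σ = 2·atan2(√a,√(1−a))
σ = 17.530° → d = Rσ = 6357·0.30595 = 1945 km

1945 km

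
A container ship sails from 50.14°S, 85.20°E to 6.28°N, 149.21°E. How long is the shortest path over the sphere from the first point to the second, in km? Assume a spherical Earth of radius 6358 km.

8738 km

cos σ = sin φ₁ sin φ₂ + cos φ₁ cos φ₂ cos Δλ
      = sin(-50.14°)sin(6.28°) + cos(-50.14°)cos(6.28°)cos(64.01°) = 0.1952
σ = 78.743° → d = Rσ = 6358·1.37433 = 8738 km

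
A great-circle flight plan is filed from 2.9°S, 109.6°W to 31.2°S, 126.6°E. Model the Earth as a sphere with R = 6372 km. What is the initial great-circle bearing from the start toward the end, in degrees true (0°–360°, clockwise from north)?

N = sin Δλ·cos φ₂ = -0.7108;  D = cos φ₁ sin φ₂ − sin φ₁ cos φ₂ cos Δλ = -0.5414
initial course = atan2(N, D) = 232.70°

232.7°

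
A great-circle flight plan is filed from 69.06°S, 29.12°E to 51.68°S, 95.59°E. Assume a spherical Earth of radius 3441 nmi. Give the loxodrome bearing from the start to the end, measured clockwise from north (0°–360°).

61.4°

Meridional parts: M(φ₁)=-1.6885, M(φ₂)=-1.0571 → ΔM = +0.6314;  Δλ = +1.1601 rad
tan C = Δλ / ΔM = +1.8375 → C = 61.44°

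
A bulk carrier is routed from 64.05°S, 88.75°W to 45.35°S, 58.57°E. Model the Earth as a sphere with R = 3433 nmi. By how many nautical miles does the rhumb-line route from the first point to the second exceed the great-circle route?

1059 nmi

Great circle: cos σ = sin φ₁ sin φ₂ + cos φ₁ cos φ₂ cos Δλ,  σ = 1.1801 rad → d_gc = 4051.2 nmi
Rhumb line: Δψ = +0.5779, q = Δφ/Δψ = 0.5648, d_rh = R√(Δφ²+q²Δλ²) = 5109.8 nmi
Excess = 5109.8 − 4051.2 = 1058.6 ≈ 1059 nmi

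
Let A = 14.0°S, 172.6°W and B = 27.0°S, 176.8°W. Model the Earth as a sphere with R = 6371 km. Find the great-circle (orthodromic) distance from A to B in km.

cos σ = sin φ₁ sin φ₂ + cos φ₁ cos φ₂ cos Δλ
      = sin(-14.00°)sin(-27.00°) + cos(-14.00°)cos(-27.00°)cos(-4.20°) = 0.9720
σ = 13.579° → d = Rσ = 6371·0.23699 = 1510 km

1510 km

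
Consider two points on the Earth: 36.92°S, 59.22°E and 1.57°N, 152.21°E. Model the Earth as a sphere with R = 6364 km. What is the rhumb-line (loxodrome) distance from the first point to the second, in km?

Δψ = ln[tan(π/4+φ₂/2)/tan(π/4+φ₁/2)] = +0.7216;  Δφ = +0.6718 rad,  Δλ = +1.6230 rad
q = Δφ/Δψ = 0.9309
d = R·√(Δφ² + q²Δλ²) = 6364·1.65345 = 10523 km

10523 km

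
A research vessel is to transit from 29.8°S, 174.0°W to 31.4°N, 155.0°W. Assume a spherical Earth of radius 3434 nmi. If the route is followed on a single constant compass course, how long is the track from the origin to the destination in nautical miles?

3825 nmi

Δψ = ln[tan(π/4+φ₂/2)/tan(π/4+φ₁/2)] = +1.1230;  Δφ = +1.0681 rad,  Δλ = +0.3316 rad
q = Δφ/Δψ = 0.9511
d = R·√(Δφ² + q²Δλ²) = 3434·1.11374 = 3825 nmi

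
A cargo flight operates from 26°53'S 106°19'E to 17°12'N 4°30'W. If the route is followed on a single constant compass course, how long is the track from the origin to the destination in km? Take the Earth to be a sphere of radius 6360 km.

12910 km

Δψ = ln[tan(π/4+φ₂/2)/tan(π/4+φ₁/2)] = +0.7922;  Δφ = +0.7694 rad,  Δλ = -1.9341 rad
q = Δφ/Δψ = 0.9712
d = R·√(Δφ² + q²Δλ²) = 6360·2.02982 = 12910 km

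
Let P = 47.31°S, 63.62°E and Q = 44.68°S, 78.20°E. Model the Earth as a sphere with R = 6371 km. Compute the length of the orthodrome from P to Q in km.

1162 km

cos σ = sin φ₁ sin φ₂ + cos φ₁ cos φ₂ cos Δλ
      = sin(-47.31°)sin(-44.68°) + cos(-47.31°)cos(-44.68°)cos(14.58°) = 0.9834
σ = 10.448° → d = Rσ = 6371·0.18234 = 1162 km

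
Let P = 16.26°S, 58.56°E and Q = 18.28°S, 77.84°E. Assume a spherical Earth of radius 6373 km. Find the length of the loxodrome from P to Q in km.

2060 km

Rhumb course C = atan2(Δλ, Δψ) with Δψ = ln[tan(π/4+φ₂/2)/tan(π/4+φ₁/2)] = -0.0369, Δλ = +0.3365 → C = 96.26°
d = R·|Δφ| / |cos C| = 6373·0.03526 / 0.10907 = 2060 km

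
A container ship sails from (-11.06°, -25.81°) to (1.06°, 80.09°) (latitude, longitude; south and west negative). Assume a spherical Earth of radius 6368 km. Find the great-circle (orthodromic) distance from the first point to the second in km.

11760 km

cos σ = sin φ₁ sin φ₂ + cos φ₁ cos φ₂ cos Δλ
      = sin(-11.06°)sin(1.06°) + cos(-11.06°)cos(1.06°)cos(105.90°) = -0.2724
σ = 105.806° → d = Rσ = 6368·1.84666 = 11760 km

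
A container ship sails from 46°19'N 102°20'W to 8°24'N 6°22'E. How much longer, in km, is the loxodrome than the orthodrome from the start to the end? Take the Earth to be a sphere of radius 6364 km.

515 km

Great circle: cos σ = sin φ₁ sin φ₂ + cos φ₁ cos φ₂ cos Δλ,  σ = 1.6845 rad → d_gc = 10719.9 km
Rhumb line: Δψ = -0.7671, q = Δφ/Δψ = 0.8627, d_rh = R√(Δφ²+q²Δλ²) = 11234.8 km
Excess = 11234.8 − 10719.9 = 514.9 ≈ 515 km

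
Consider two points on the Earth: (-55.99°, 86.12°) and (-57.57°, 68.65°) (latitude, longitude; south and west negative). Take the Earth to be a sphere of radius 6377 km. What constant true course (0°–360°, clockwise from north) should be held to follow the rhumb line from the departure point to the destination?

Δψ = ln[tan(π/4+φ₂/2)/tan(π/4+φ₁/2)] = -0.0503
Δλ = -0.3049 rad (taken the short way round)
course = atan2(Δλ, Δψ) = 260.62°

260.6°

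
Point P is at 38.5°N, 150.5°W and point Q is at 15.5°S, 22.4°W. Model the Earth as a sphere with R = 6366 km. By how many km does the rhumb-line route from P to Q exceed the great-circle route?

Great circle: cos σ = sin φ₁ sin φ₂ + cos φ₁ cos φ₂ cos Δλ,  σ = 2.2545 rad → d_gc = 14352.4 km
Rhumb line: Δψ = -1.0030, q = Δφ/Δψ = 0.9397, d_rh = R√(Δφ²+q²Δλ²) = 14658.4 km
Excess = 14658.4 − 14352.4 = 306.0 ≈ 306 km

306 km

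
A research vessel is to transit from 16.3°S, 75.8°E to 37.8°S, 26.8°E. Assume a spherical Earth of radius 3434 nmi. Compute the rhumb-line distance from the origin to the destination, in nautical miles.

2895 nmi

Δψ = ln[tan(π/4+φ₂/2)/tan(π/4+φ₁/2)] = -0.4252;  Δφ = -0.3752 rad,  Δλ = -0.8552 rad
q = Δφ/Δψ = 0.8826
d = R·√(Δφ² + q²Δλ²) = 3434·0.84294 = 2895 nmi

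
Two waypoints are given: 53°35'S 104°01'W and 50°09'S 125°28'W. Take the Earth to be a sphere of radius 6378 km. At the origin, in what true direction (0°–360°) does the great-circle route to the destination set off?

N = sin Δλ·cos φ₂ = -0.2343;  D = cos φ₁ sin φ₂ − sin φ₁ cos φ₂ cos Δλ = +0.0242
initial course = atan2(N, D) = 275.89°

275.9°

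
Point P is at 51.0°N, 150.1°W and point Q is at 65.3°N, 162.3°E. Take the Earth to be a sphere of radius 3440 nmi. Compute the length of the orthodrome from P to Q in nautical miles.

1678 nmi

cos σ = sin φ₁ sin φ₂ + cos φ₁ cos φ₂ cos Δλ
      = sin(51.00°)sin(65.30°) + cos(51.00°)cos(65.30°)cos(-47.60°) = 0.8834
σ = 27.949° → d = Rσ = 3440·0.48780 = 1678 nmi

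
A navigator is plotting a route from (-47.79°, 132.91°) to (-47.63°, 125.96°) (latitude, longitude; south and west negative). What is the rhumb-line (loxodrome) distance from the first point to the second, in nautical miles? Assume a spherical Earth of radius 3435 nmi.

Δψ = ln[tan(π/4+φ₂/2)/tan(π/4+φ₁/2)] = +0.0042;  Δφ = +0.0028 rad,  Δλ = -0.1213 rad
q = Δφ/Δψ = 0.6729
d = R·√(Δφ² + q²Δλ²) = 3435·0.08167 = 281 nmi

281 nmi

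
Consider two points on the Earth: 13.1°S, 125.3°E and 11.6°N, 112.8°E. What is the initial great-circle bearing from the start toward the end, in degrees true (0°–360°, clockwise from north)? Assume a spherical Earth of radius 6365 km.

332.8°

N = sin Δλ·cos φ₂ = -0.2120;  D = cos φ₁ sin φ₂ − sin φ₁ cos φ₂ cos Δλ = +0.4126
initial course = atan2(N, D) = 332.80°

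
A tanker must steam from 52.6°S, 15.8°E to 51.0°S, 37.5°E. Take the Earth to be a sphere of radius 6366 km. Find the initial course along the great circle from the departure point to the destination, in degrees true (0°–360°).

θ = atan2( sin Δλ·cos φ₂ ,  cos φ₁ sin φ₂ − sin φ₁ cos φ₂ cos Δλ )
  = atan2(+0.2327, -0.0075) = 91.85°

91.8°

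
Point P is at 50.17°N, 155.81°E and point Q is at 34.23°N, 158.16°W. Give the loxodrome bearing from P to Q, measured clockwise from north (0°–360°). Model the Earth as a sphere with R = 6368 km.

115.2°

Meridional parts: M(φ₁)=+1.0153, M(φ₂)=+0.6365 → ΔM = -0.3788;  Δλ = +0.8034 rad
tan C = Δλ / ΔM = -2.1208 → C = 115.24°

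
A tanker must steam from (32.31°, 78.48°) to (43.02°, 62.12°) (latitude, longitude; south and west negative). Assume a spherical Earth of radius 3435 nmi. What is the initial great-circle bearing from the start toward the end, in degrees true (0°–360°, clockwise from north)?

314.4°

θ = atan2( sin Δλ·cos φ₂ ,  cos φ₁ sin φ₂ − sin φ₁ cos φ₂ cos Δλ )
  = atan2(-0.2059, +0.2017) = 314.40°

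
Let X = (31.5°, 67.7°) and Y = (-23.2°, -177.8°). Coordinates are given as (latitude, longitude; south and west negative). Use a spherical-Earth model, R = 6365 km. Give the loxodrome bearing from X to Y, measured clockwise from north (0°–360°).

116.5°

Meridional parts: M(φ₁)=+0.5798, M(φ₂)=-0.4165 → ΔM = -0.9962;  Δλ = +1.9984 rad
tan C = Δλ / ΔM = -2.0060 → C = 116.50°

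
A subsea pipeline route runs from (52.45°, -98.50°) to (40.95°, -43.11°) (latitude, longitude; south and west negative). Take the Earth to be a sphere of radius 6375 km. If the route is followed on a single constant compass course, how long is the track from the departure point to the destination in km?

Rhumb course C = atan2(Δλ, Δψ) with Δψ = ln[tan(π/4+φ₂/2)/tan(π/4+φ₁/2)] = -0.2943, Δλ = +0.9667 → C = 106.93°
d = R·|Δφ| / |cos C| = 6375·0.20071 / 0.29121 = 4394 km

4394 km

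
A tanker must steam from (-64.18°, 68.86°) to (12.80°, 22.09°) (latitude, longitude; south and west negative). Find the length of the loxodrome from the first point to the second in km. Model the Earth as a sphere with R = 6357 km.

9476 km

Δψ = ln[tan(π/4+φ₂/2)/tan(π/4+φ₁/2)] = +1.6984;  Δφ = +1.3436 rad,  Δλ = -0.8163 rad
q = Δφ/Δψ = 0.7911
d = R·√(Δφ² + q²Δλ²) = 6357·1.49068 = 9476 km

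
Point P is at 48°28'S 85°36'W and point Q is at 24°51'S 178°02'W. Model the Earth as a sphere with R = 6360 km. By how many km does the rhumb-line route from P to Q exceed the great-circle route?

394 km

Great circle: cos σ = sin φ₁ sin φ₂ + cos φ₁ cos φ₂ cos Δλ,  σ = 1.2776 rad → d_gc = 8125.4 km
Rhumb line: Δψ = +0.5217, q = Δφ/Δψ = 0.7901, d_rh = R√(Δφ²+q²Δλ²) = 8519.8 km
Excess = 8519.8 − 8125.4 = 394.4 ≈ 394 km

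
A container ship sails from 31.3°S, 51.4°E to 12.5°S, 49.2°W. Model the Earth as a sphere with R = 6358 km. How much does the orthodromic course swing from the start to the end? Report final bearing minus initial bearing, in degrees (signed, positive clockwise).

Initial bearing θ₁ = atan2(sin Δλ cos φ₂, cos φ₁ sin φ₂ − sin φ₁ cos φ₂ cos Δλ) = 253.83°
Final bearing θ₂ = (initial bearing from the destination back to the start) + 180° = 302.80°
Δθ = θ₂ − θ₁ = +49.0°

+49.0°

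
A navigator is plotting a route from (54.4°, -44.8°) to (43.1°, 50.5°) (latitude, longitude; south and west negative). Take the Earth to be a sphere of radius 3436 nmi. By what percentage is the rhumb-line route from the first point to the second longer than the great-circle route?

7.7%

Great circle: σ = 1.0283 rad → d_gc = Rσ = 3533.1 nmi
Rhumb: Δφ = -0.1972, Δλ = +1.6633, Δψ = -0.3009, q = Δφ/Δψ = 0.6555 → d_rh = R√(Δφ²+q²Δλ²) = 3806.9 nmi
Excess = (3806.9 − 3533.1) / 3533.1 = 273.8 / 3533.1 = 7.7496% ≈ 7.7%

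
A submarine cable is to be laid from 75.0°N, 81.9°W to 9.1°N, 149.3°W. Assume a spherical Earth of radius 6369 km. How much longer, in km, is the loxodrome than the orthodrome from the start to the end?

Great circle: cos σ = sin φ₁ sin φ₂ + cos φ₁ cos φ₂ cos Δλ,  σ = 1.3171 rad → d_gc = 8388.6 km
Rhumb line: Δψ = -1.8681, q = Δφ/Δψ = 0.6157, d_rh = R√(Δφ²+q²Δλ²) = 8656.8 km
Excess = 8656.8 − 8388.6 = 268.2 ≈ 268 km

268 km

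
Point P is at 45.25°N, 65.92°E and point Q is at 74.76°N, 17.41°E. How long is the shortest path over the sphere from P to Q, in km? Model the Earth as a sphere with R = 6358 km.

Haversine: a = sin²(Δφ/2)+cos φ₁ cos φ₂ sin²(Δλ/2) = 0.09609;  σ = 2·atan2(√a,√(1−a))
σ = 36.117° → d = Rσ = 6358·0.63037 = 4008 km

4008 km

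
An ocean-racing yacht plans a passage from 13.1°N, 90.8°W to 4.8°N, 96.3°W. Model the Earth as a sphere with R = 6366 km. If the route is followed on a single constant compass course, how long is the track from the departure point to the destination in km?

Rhumb course C = atan2(Δλ, Δψ) with Δψ = ln[tan(π/4+φ₂/2)/tan(π/4+φ₁/2)] = -0.1468, Δλ = -0.0960 → C = 213.18°
d = R·|Δφ| / |cos C| = 6366·0.14486 / 0.83692 = 1102 km

1102 km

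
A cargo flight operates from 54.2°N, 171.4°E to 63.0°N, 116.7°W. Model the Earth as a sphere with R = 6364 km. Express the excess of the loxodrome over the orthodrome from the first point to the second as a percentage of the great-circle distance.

Great circle: σ = 0.6348 rad → d_gc = Rσ = 4040.1 km
Rhumb: Δφ = +0.1536, Δλ = +1.2549, Δψ = +0.2967, q = Δφ/Δψ = 0.5177 → d_rh = R√(Δφ²+q²Δλ²) = 4248.6 km
Excess = (4248.6 − 4040.1) / 4040.1 = 208.5 / 4040.1 = 5.16% ≈ 5.2%

5.2%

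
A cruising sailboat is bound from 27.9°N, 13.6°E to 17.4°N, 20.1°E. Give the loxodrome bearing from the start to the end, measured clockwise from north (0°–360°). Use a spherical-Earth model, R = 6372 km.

150.3°

Meridional parts: M(φ₁)=+0.5074, M(φ₂)=+0.3085 → ΔM = -0.1990;  Δλ = +0.1134 rad
tan C = Δλ / ΔM = -0.5702 → C = 150.31°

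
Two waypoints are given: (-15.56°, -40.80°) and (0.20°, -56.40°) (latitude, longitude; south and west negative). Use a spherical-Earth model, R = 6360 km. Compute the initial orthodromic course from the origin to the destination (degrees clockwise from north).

314.2°

θ = atan2( sin Δλ·cos φ₂ ,  cos φ₁ sin φ₂ − sin φ₁ cos φ₂ cos Δλ )
  = atan2(-0.2689, +0.2617) = 314.22°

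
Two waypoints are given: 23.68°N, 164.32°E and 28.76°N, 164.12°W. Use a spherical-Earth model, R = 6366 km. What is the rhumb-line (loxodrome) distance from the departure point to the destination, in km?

3194 km

Rhumb course C = atan2(Δλ, Δψ) with Δψ = ln[tan(π/4+φ₂/2)/tan(π/4+φ₁/2)] = +0.0989, Δλ = +0.5508 → C = 79.82°
d = R·|Δφ| / |cos C| = 6366·0.08866 / 0.17669 = 3194 km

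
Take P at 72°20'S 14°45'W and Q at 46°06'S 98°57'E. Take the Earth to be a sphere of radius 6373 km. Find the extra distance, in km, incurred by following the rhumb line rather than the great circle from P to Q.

Great circle: cos σ = sin φ₁ sin φ₂ + cos φ₁ cos φ₂ cos Δλ,  σ = 0.9248 rad → d_gc = 5893.8 km
Rhumb line: Δψ = +0.9529, q = Δφ/Δψ = 0.4805, d_rh = R√(Δφ²+q²Δλ²) = 6740.7 km
Excess = 6740.7 − 5893.8 = 846.9 ≈ 847 km

847 km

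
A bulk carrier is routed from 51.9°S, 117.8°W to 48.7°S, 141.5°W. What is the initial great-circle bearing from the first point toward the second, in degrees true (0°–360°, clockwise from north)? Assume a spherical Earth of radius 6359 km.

272.6°

N = sin Δλ·cos φ₂ = -0.2653;  D = cos φ₁ sin φ₂ − sin φ₁ cos φ₂ cos Δλ = +0.0120
initial course = atan2(N, D) = 272.59°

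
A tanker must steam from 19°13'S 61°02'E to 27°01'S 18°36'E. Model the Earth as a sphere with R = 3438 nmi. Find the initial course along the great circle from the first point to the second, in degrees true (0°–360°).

θ = atan2( sin Δλ·cos φ₂ ,  cos φ₁ sin φ₂ − sin φ₁ cos φ₂ cos Δλ )
  = atan2(-0.6011, -0.2125) = 250.53°

250.5°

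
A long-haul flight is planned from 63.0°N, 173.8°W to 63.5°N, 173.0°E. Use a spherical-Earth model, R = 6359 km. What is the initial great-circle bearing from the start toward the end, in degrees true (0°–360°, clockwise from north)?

θ = atan2( sin Δλ·cos φ₂ ,  cos φ₁ sin φ₂ − sin φ₁ cos φ₂ cos Δλ )
  = atan2(-0.1019, +0.0192) = 280.69°

280.7°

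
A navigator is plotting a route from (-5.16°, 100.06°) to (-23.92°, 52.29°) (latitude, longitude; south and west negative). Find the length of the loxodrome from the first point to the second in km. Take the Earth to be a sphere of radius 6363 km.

5518 km

Rhumb course C = atan2(Δλ, Δψ) with Δψ = ln[tan(π/4+φ₂/2)/tan(π/4+φ₁/2)] = -0.3400, Δλ = -0.8337 → C = 247.82°
d = R·|Δφ| / |cos C| = 6363·0.32742 / 0.37759 = 5518 km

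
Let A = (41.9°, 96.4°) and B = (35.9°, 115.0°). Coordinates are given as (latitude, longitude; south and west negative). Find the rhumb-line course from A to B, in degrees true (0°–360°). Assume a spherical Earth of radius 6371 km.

Δψ = ln[tan(π/4+φ₂/2)/tan(π/4+φ₁/2)] = -0.1347
Δλ = +0.3246 rad (taken the short way round)
course = atan2(Δλ, Δψ) = 112.54°

112.5°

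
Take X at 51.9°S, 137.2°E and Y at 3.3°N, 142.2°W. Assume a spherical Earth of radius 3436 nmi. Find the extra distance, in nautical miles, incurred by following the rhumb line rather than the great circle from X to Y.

Great circle: cos σ = sin φ₁ sin φ₂ + cos φ₁ cos φ₂ cos Δλ,  σ = 1.5155 rad → d_gc = 5207.1 nmi
Rhumb line: Δψ = +1.1210, q = Δφ/Δψ = 0.8595, d_rh = R√(Δφ²+q²Δλ²) = 5311.9 nmi
Excess = 5311.9 − 5207.1 = 104.8 ≈ 105 nmi

105 nmi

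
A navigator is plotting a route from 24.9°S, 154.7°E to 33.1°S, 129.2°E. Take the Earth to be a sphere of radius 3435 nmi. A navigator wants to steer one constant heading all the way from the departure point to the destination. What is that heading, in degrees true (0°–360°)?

249.8°

Δψ = ln[tan(π/4+φ₂/2)/tan(π/4+φ₁/2)] = -0.1639
Δλ = -0.4451 rad (taken the short way round)
course = atan2(Δλ, Δψ) = 249.79°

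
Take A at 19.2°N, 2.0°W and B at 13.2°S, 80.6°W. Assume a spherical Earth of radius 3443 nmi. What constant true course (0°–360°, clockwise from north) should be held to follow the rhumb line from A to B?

247.3°

Δψ = ln[tan(π/4+φ₂/2)/tan(π/4+φ₁/2)] = -0.5740
Δλ = -1.3718 rad (taken the short way round)
course = atan2(Δλ, Δψ) = 247.29°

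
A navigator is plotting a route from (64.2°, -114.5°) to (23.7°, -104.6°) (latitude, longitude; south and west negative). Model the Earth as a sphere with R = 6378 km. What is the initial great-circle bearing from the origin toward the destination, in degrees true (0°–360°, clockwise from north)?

N = sin Δλ·cos φ₂ = +0.1574;  D = cos φ₁ sin φ₂ − sin φ₁ cos φ₂ cos Δλ = -0.6372
initial course = atan2(N, D) = 166.12°

166.1°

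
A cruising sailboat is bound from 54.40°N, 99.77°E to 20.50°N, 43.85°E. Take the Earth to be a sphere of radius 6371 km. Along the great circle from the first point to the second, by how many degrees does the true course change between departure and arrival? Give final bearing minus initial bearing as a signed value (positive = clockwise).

-37.3°

At departure: θ₁ = atan2(sin Δλ cos φ₂, cos φ₁ sin φ₂ − sin φ₁ cos φ₂ cos Δλ) = 253.97°
At arrival: θ₂ = atan2(sin Δλ cos φ₁, −cos φ₂ sin φ₁ + sin φ₂ cos φ₁ cos Δλ) = 216.68°
Δθ = θ₂ − θ₁ = -37.3°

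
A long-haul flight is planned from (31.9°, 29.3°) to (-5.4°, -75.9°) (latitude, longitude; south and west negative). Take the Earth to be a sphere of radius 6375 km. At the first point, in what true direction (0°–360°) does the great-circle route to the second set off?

θ = atan2( sin Δλ·cos φ₂ ,  cos φ₁ sin φ₂ − sin φ₁ cos φ₂ cos Δλ )
  = atan2(-0.9607, +0.0580) = 273.46°

273.5°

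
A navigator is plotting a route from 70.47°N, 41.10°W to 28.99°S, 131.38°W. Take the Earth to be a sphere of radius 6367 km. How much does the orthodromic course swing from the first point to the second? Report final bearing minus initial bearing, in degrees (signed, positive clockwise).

Initial bearing θ₁ = atan2(sin Δλ cos φ₂, cos φ₁ sin φ₂ − sin φ₁ cos φ₂ cos Δλ) = 259.76°
Final bearing θ₂ = (initial bearing from the destination back to the start) + 180° = 202.09°
Δθ = θ₂ − θ₁ = -57.7°

-57.7°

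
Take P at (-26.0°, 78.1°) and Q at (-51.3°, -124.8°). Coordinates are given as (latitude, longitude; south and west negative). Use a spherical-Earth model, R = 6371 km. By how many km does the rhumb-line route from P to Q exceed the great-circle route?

2546 km

Great circle: cos σ = sin φ₁ sin φ₂ + cos φ₁ cos φ₂ cos Δλ,  σ = 1.7473 rad → d_gc = 11131.8 km
Rhumb line: Δψ = -0.5763, q = Δφ/Δψ = 0.7663, d_rh = R√(Δφ²+q²Δλ²) = 13678.2 km
Excess = 13678.2 − 11131.8 = 2546.4 ≈ 2546 km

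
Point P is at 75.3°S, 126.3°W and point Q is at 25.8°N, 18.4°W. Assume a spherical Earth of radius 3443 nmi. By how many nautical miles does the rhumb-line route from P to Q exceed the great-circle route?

414 nmi

Great circle: cos σ = sin φ₁ sin φ₂ + cos φ₁ cos φ₂ cos Δλ,  σ = 2.0843 rad → d_gc = 7176.1 nmi
Rhumb line: Δψ = +2.5144, q = Δφ/Δψ = 0.7018, d_rh = R√(Δφ²+q²Δλ²) = 7590.4 nmi
Excess = 7590.4 − 7176.1 = 414.3 ≈ 414 nmi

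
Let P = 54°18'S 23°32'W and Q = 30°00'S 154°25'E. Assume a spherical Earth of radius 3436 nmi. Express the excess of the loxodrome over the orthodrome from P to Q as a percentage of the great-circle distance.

Great circle: σ = 1.6700 rad → d_gc = Rσ = 5738.0 nmi
Rhumb: Δφ = +0.4241, Δλ = +3.1058, Δψ = +0.5838, q = Δφ/Δψ = 0.7265 → d_rh = R√(Δφ²+q²Δλ²) = 7888.2 nmi
Excess = (7888.2 − 5738.0) / 5738.0 = 2150.2 / 5738.0 = 37.47% ≈ 37.5%

37.5%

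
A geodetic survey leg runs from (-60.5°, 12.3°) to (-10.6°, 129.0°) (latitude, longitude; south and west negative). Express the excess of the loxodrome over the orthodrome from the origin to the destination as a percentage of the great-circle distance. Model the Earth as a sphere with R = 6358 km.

Great circle: σ = 1.6282 rad → d_gc = Rσ = 10352.1 km
Rhumb: Δφ = +0.8709, Δλ = +2.0368, Δψ = +1.1485, q = Δφ/Δψ = 0.7583 → d_rh = R√(Δφ²+q²Δλ²) = 11273.9 km
Excess = (11273.9 − 10352.1) / 10352.1 = 921.8 / 10352.1 = 8.90% ≈ 8.9%

8.9%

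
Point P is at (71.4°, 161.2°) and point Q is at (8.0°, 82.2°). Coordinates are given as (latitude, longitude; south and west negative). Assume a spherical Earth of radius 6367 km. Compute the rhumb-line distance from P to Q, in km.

9138 km

Δψ = ln[tan(π/4+φ₂/2)/tan(π/4+φ₁/2)] = -1.6693;  Δφ = -1.1065 rad,  Δλ = -1.3788 rad
q = Δφ/Δψ = 0.6629
d = R·√(Δφ² + q²Δλ²) = 6367·1.43520 = 9138 km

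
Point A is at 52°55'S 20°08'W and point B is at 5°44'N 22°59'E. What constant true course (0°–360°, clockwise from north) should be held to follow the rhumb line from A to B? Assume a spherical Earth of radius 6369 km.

Meridional parts: M(φ₁)=-1.0924, M(φ₂)=+0.1002 → ΔM = +1.1927;  Δλ = +0.7525 rad
tan C = Δλ / ΔM = +0.6310 → C = 32.25°

32.3°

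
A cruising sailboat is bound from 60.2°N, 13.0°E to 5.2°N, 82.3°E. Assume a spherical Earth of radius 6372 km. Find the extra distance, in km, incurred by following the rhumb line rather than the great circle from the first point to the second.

Great circle: cos σ = sin φ₁ sin φ₂ + cos φ₁ cos φ₂ cos Δλ,  σ = 1.3144 rad → d_gc = 8375.4 km
Rhumb line: Δψ = -1.2331, q = Δφ/Δψ = 0.7785, d_rh = R√(Δφ²+q²Δλ²) = 8568.0 km
Excess = 8568.0 − 8375.4 = 192.6 ≈ 193 km

193 km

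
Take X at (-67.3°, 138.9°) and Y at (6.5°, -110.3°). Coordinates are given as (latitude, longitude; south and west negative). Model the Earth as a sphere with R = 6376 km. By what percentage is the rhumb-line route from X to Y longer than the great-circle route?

6.9%

Great circle: σ = 1.8138 rad → d_gc = Rσ = 11564.6 km
Rhumb: Δφ = +1.2881, Δλ = +1.9338, Δψ = +1.7195, q = Δφ/Δψ = 0.7491 → d_rh = R√(Δφ²+q²Δλ²) = 12359.5 km
Excess = (12359.5 − 11564.6) / 11564.6 = 794.9 / 11564.6 = 6.87% ≈ 6.9%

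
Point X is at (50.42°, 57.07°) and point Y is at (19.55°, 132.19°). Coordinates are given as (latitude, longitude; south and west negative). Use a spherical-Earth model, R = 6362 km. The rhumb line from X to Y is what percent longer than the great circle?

2.8%

Great circle: σ = 1.1460 rad → d_gc = Rσ = 7291.1 km
Rhumb: Δφ = -0.5388, Δλ = +1.3111, Δψ = -0.6741, q = Δφ/Δψ = 0.7993 → d_rh = R√(Δφ²+q²Δλ²) = 7496.3 km
Excess = (7496.3 − 7291.1) / 7291.1 = 205.2 / 7291.1 = 2.81% ≈ 2.8%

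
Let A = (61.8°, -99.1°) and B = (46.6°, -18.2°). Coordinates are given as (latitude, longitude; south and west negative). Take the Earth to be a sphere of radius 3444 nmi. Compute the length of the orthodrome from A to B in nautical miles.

Haversine: a = sin²(Δφ/2)+cos φ₁ cos φ₂ sin²(Δλ/2) = 0.15416;  σ = 2·atan2(√a,√(1−a))
σ = 46.236° → d = Rσ = 3444·0.80698 = 2779 nmi

2779 nmi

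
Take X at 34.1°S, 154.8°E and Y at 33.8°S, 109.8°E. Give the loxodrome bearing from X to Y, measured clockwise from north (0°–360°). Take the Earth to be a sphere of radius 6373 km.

270.5°

Δψ = ln[tan(π/4+φ₂/2)/tan(π/4+φ₁/2)] = +0.0063
Δλ = -0.7854 rad (taken the short way round)
course = atan2(Δλ, Δψ) = 270.46°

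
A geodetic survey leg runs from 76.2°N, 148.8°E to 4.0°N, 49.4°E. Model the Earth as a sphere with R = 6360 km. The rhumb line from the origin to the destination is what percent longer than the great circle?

7.2%

Great circle: σ = 1.5419 rad → d_gc = Rσ = 9806.6 km
Rhumb: Δφ = -1.2601, Δλ = -1.7349, Δψ = -2.0420, q = Δφ/Δψ = 0.6171 → d_rh = R√(Δφ²+q²Δλ²) = 10516.3 km
Excess = (10516.3 − 9806.6) / 9806.6 = 709.7 / 9806.6 = 7.24% ≈ 7.2%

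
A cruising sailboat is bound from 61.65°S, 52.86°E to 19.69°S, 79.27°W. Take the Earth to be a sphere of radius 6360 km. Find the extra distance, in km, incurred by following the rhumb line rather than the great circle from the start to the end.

1452 km

Great circle: cos σ = sin φ₁ sin φ₂ + cos φ₁ cos φ₂ cos Δλ,  σ = 1.5742 rad → d_gc = 10011.9 km
Rhumb line: Δψ = +1.0254, q = Δφ/Δψ = 0.7142, d_rh = R√(Δφ²+q²Δλ²) = 11463.7 km
Excess = 11463.7 − 10011.9 = 1451.8 ≈ 1452 km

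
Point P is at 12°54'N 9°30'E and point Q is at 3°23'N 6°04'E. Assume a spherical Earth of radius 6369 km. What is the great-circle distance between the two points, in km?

1123 km

Haversine: a = sin²(Δφ/2)+cos φ₁ cos φ₂ sin²(Δλ/2) = 0.00775;  σ = 2·atan2(√a,√(1−a))
σ = 10.104° → d = Rσ = 6369·0.17635 = 1123 km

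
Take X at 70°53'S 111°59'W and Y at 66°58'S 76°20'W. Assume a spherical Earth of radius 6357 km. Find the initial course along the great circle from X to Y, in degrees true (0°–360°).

θ = atan2( sin Δλ·cos φ₂ ,  cos φ₁ sin φ₂ − sin φ₁ cos φ₂ cos Δλ )
  = atan2(+0.2280, -0.0010) = 90.25°

90.2°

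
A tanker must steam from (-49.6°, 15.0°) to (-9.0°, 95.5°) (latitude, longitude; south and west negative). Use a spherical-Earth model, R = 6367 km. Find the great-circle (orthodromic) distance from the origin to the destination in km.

8558 km

Haversine: a = sin²(Δφ/2)+cos φ₁ cos φ₂ sin²(Δλ/2) = 0.38761;  σ = 2·atan2(√a,√(1−a))
σ = 77.010° → d = Rσ = 6367·1.34407 = 8558 km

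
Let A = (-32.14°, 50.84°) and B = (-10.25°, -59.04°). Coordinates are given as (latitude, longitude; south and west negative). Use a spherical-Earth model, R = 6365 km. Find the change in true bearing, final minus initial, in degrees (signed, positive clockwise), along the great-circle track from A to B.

+55.4°

At departure: θ₁ = atan2(sin Δλ cos φ₂, cos φ₁ sin φ₂ − sin φ₁ cos φ₂ cos Δλ) = 250.45°
At arrival: θ₂ = atan2(sin Δλ cos φ₁, −cos φ₂ sin φ₁ + sin φ₂ cos φ₁ cos Δλ) = 305.82°
Δθ = θ₂ − θ₁ = +55.4°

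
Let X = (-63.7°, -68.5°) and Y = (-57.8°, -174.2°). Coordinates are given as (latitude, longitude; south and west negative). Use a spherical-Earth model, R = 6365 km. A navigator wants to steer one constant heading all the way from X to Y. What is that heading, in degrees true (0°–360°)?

Δψ = ln[tan(π/4+φ₂/2)/tan(π/4+φ₁/2)] = +0.2114
Δλ = -1.8448 rad (taken the short way round)
course = atan2(Δλ, Δψ) = 276.54°

276.5°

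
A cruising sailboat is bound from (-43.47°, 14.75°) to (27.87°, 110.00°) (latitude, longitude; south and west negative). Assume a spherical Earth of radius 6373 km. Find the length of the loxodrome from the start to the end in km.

Δψ = ln[tan(π/4+φ₂/2)/tan(π/4+φ₁/2)] = +1.3509;  Δφ = +1.2451 rad,  Δλ = +1.6624 rad
q = Δφ/Δψ = 0.9217
d = R·√(Δφ² + q²Δλ²) = 6373·1.97434 = 12582 km

12582 km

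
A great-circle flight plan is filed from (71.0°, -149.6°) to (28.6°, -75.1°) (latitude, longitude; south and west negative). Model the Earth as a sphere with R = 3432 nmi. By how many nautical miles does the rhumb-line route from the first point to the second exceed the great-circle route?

Great circle: cos σ = sin φ₁ sin φ₂ + cos φ₁ cos φ₂ cos Δλ,  σ = 1.0134 rad → d_gc = 3477.9 nmi
Rhumb line: Δψ = -1.2664, q = Δφ/Δψ = 0.5843, d_rh = R√(Δφ²+q²Δλ²) = 3640.1 nmi
Excess = 3640.1 − 3477.9 = 162.2 ≈ 162 nmi

162 nmi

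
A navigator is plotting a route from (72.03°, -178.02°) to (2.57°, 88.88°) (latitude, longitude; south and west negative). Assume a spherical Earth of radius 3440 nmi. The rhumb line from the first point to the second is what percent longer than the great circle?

5.7%

Great circle: σ = 1.5448 rad → d_gc = Rσ = 5314.1 nmi
Rhumb: Δφ = -1.2123, Δλ = -1.6249, Δψ = -1.7996, q = Δφ/Δψ = 0.6737 → d_rh = R√(Δφ²+q²Δλ²) = 5618.8 nmi
Excess = (5618.8 − 5314.1) / 5314.1 = 304.7 / 5314.1 = 5.73% ≈ 5.7%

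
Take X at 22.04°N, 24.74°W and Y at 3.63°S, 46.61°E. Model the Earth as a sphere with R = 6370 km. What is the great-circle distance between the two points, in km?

cos σ = sin φ₁ sin φ₂ + cos φ₁ cos φ₂ cos Δλ
      = sin(22.04°)sin(-3.63°) + cos(22.04°)cos(-3.63°)cos(71.35°) = 0.2721
σ = 74.213° → d = Rσ = 6370·1.29526 = 8251 km

8251 km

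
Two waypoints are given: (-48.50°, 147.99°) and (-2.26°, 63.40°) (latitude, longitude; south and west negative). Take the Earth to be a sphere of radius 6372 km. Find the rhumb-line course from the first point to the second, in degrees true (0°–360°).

Δψ = ln[tan(π/4+φ₂/2)/tan(π/4+φ₁/2)] = +0.9311
Δλ = -1.4764 rad (taken the short way round)
course = atan2(Δλ, Δψ) = 302.24°

302.2°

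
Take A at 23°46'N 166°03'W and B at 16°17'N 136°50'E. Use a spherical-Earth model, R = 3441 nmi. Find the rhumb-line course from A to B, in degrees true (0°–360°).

Δψ = ln[tan(π/4+φ₂/2)/tan(π/4+φ₁/2)] = -0.1391
Δλ = -0.9969 rad (taken the short way round)
course = atan2(Δλ, Δψ) = 262.05°

262.1°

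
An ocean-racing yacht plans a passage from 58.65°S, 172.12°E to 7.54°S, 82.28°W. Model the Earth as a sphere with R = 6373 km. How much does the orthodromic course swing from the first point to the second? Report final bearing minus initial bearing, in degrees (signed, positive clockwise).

-77.1°

Initial bearing θ₁ = atan2(sin Δλ cos φ₂, cos φ₁ sin φ₂ − sin φ₁ cos φ₂ cos Δλ) = 107.22°
Final bearing θ₂ = (initial bearing from the destination back to the start) + 180° = 30.08°
Δθ = θ₂ − θ₁ = -77.1°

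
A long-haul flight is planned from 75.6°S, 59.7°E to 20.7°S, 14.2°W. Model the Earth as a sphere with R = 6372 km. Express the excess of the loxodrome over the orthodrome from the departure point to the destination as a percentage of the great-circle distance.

4.4%

Great circle: σ = 1.1518 rad → d_gc = Rσ = 7339.0 km
Rhumb: Δφ = +0.9582, Δλ = -1.2898, Δψ = +1.6995, q = Δφ/Δψ = 0.5638 → d_rh = R√(Δφ²+q²Δλ²) = 7664.9 km
Excess = (7664.9 − 7339.0) / 7339.0 = 325.9 / 7339.0 = 4.44% ≈ 4.4%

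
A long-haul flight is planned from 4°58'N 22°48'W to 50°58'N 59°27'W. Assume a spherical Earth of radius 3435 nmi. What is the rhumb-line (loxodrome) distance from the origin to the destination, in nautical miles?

Rhumb course C = atan2(Δλ, Δψ) with Δψ = ln[tan(π/4+φ₂/2)/tan(π/4+φ₁/2)] = +0.9504, Δλ = -0.6397 → C = 326.06°
d = R·|Δφ| / |cos C| = 3435·0.80285 / 0.82960 = 3324 nmi

3324 nmi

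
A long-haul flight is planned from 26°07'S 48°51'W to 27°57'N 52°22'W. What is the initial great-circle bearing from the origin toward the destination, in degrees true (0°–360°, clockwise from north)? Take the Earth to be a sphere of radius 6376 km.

θ = atan2( sin Δλ·cos φ₂ ,  cos φ₁ sin φ₂ − sin φ₁ cos φ₂ cos Δλ )
  = atan2(-0.0542, +0.8090) = 356.17°

356.2°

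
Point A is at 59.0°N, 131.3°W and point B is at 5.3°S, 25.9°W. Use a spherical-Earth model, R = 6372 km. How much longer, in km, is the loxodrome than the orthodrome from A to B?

551 km

Great circle: cos σ = sin φ₁ sin φ₂ + cos φ₁ cos φ₂ cos Δλ,  σ = 1.7879 rad → d_gc = 11392.2 km
Rhumb line: Δψ = -1.3752, q = Δφ/Δψ = 0.8161, d_rh = R√(Δφ²+q²Δλ²) = 11943.1 km
Excess = 11943.1 − 11392.2 = 550.9 ≈ 551 km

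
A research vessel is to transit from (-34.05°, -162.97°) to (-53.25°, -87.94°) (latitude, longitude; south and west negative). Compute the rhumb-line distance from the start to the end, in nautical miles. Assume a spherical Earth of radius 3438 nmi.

Δψ = ln[tan(π/4+φ₂/2)/tan(π/4+φ₁/2)] = -0.4694;  Δφ = -0.3351 rad,  Δλ = +1.3095 rad
q = Δφ/Δψ = 0.7139
d = R·√(Δφ² + q²Δλ²) = 3438·0.99312 = 3414 nmi

3414 nmi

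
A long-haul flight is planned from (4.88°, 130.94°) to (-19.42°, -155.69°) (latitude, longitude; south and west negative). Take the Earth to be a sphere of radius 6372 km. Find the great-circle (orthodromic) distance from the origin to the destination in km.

cos σ = sin φ₁ sin φ₂ + cos φ₁ cos φ₂ cos Δλ
      = sin(4.88°)sin(-19.42°) + cos(4.88°)cos(-19.42°)cos(73.37°) = 0.2406
σ = 76.075° → d = Rσ = 6372·1.32777 = 8461 km

8461 km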